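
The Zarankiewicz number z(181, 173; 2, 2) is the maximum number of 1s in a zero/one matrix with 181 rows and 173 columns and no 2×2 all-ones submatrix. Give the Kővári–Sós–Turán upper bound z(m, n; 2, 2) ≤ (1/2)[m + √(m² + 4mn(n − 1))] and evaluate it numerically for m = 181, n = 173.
z(181, 173; 2, 2) ≤ (1/2)[181 + √(181² + 4·181·173·172)] = (1/2)[181 + √21576105] = 2413.0043

Kővári–Sós–Turán: let r_1, ..., r_181 be the row sums and z = Σ r_i the total number of 1s. Each pair of columns can share at most one row with both entries 1 (else a 2×2 all-ones block appears), so Σ_i C(r_i, 2) ≤ C(173, 2) = 14878. By convexity Σ_i C(r_i, 2) ≥ 181·C(z/181, 2) = z(z − 181)/(2·181), giving z² − 181z − 181·173·172 ≤ 0 and hence z ≤ (1/2)[181 + √(32761 + 4·5385836)] = (1/2)[181 + √21576105] ≈ (1/2)(181 + 4645.0086) = 2413.0043.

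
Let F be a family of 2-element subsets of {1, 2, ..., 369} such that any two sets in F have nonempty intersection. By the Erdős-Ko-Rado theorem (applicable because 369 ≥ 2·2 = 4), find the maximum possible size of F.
max |F| = C(368, 1) = 368

Erdős-Ko-Rado (1961): when n ≥ 2k, max |F| = C(n−1, k−1). The bound is attained by the star {A : i ∈ A} for any fixed i ∈ [n]. Here C(369−1, 2−1) = C(368, 1) = 368.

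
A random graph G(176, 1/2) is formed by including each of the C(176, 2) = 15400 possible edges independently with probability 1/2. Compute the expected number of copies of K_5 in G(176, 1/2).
E[# K_5] = C(176, 5) · (1/2)^C(5, 2) = 1328902960 / 2^10 = 83056435/64 = 1297756.796875

For each 5-subset S of vertices (there are C(176, 5) = 1328902960 such S), let X_S = 1 if S induces a K_5 (all C(5, 2) = 10 edges present). Then P(X_S = 1) = (1/2)^10 = 1/1024. By linearity of expectation, E[# K_5] = C(176, 5) · (1/2)^10 = 1328902960 / 1024 = 83056435/64 = 1297756.796875.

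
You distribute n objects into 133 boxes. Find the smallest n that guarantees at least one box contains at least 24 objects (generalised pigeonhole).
n = (24 − 1)·133 + 1 = 3060

By the generalised pigeonhole principle, to guarantee some box contains ≥ r objects we need more than (r − 1) · k objects total. Threshold: n = (r − 1) · k + 1. With r = 24 and k = 133: n = 23 · 133 + 1 = 3059 + 1 = 3060. For n = 3059 = 23 · 133, we can put exactly 23 objects in every box, avoiding 24 in any single one — so 3060 is tight.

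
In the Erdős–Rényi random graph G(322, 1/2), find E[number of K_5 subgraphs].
E[# K_5] = C(322, 5) · (1/2)^C(5, 2) = 27960661344 / 2^10 = 873770667/32 = 27305333.34375

For each 5-subset S of vertices (there are C(322, 5) = 27960661344 such S), let X_S = 1 if S induces a K_5 (all C(5, 2) = 10 edges present). Then P(X_S = 1) = (1/2)^10 = 1/1024. By linearity of expectation, E[# K_5] = C(322, 5) · (1/2)^10 = 27960661344 / 1024 = 873770667/32 = 27305333.34375.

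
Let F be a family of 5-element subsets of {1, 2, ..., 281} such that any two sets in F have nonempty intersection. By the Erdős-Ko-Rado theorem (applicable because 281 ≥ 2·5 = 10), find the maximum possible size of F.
max |F| = C(280, 4) = 250654530

The Erdős-Ko-Rado theorem states: for n ≥ 2k, an intersecting family of k-subsets of an n-element set has size at most C(n − 1, k − 1), with equality for 'star' families {A ⊆ [n] : |A| = k, i ∈ A} (fix an element i). For n = 281, k = 5: C(280, 4) = 250654530.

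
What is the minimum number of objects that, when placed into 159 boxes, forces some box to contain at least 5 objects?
n = (5 − 1)·159 + 1 = 637

By the generalised pigeonhole principle, to guarantee some box contains ≥ r objects we need more than (r − 1) · k objects total. Threshold: n = (r − 1) · k + 1. With r = 5 and k = 159: n = 4 · 159 + 1 = 636 + 1 = 637. For n = 636 = 4 · 159, we can put exactly 4 objects in every box, avoiding 5 in any single one — so 637 is tight.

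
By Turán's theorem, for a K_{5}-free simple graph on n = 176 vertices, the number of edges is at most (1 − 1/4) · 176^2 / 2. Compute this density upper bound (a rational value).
Turán density bound = (3/4) · 176^2/2 = 11616

Turán's theorem: ex(n, K_{r+1}) is achieved by the complete r-partite Turán graph T(n, r) with parts as balanced as possible, and is at most (1 − 1/r) · n^2/2. For r = 4, n = 176: the density bound is (3/4) · 30976/2 = 11616. Since 4 ∣ 176, the Turán graph T(176, 4) has parts of equal size 44, and its edge count e(T(176, 4)) = 11616 attains the density bound exactly.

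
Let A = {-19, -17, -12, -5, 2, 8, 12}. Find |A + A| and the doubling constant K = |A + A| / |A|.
K = |A + A| / |A| = 25/7

Enumerate A + A = {a + b : a, b ∈ A}. With |A| = 7, there are |A|^2 = 49 ordered sum pairs; collecting distinct values, A + A = {-38, -36, -34, -31, -29, -24, -22, -17, -15, -11, -10, -9, -7, -5, -4, -3, 0, 3, 4, 7, 10, 14, 16, 20, 24}, so |A + A| = 25. Thus K = 25/7. For comparison, the minimum possible |A + A| over all 7-element sets is 2·7 − 1 = 13 (so min K = 13/7), attained only by arithmetic progressions.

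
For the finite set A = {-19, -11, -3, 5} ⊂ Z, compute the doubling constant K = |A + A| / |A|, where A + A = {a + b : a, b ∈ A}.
K = |A + A| / |A| = 7/4

Enumerate A + A = {a + b : a, b ∈ A}. With |A| = 4, there are |A|^2 = 16 ordered sum pairs; collecting distinct values, A + A = {-38, -30, -22, -14, -6, 2, 10}, so |A + A| = 7. Thus K = 7/4. Here |A + A| = 2|A| − 1 = 7, the minimum possible — so K = 7/4 is minimal, which holds iff A is an arithmetic progression.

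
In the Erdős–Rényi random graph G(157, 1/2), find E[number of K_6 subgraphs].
E[# K_6] = C(157, 6) · (1/2)^C(6, 2) = 18883356492 / 2^15 = 4720839123/8192 ≈ 576274.307007

For each 6-subset S of vertices (there are C(157, 6) = 18883356492 such S), let X_S = 1 if S induces a K_6 (all C(6, 2) = 15 edges present). Then P(X_S = 1) = (1/2)^15 = 1/32768. By linearity of expectation, E[# K_6] = C(157, 6) · (1/2)^15 = 18883356492 / 32768 = 4720839123/8192 ≈ 576274.307007.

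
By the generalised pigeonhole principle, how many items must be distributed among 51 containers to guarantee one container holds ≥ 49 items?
n = (49 − 1)·51 + 1 = 2449

By the generalised pigeonhole principle, to guarantee some box contains ≥ r objects we need more than (r − 1) · k objects total. Threshold: n = (r − 1) · k + 1. With r = 49 and k = 51: n = 48 · 51 + 1 = 2448 + 1 = 2449. For n = 2448 = 48 · 51, we can put exactly 48 objects in every box, avoiding 49 in any single one — so 2449 is tight.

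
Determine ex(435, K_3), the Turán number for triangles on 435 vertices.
ex(435, K_3) = ⌊435^2/4⌋ = 47306

Mantel (1907): a triangle-free graph on n vertices has at most ⌊n^2/4⌋ edges, with equality for the complete bipartite graph K_{⌊n/2⌋, ⌈n/2⌉}. For n = 435: ⌊435^2/4⌋ = ⌊189225/4⌋ = 47306. The extremal graph is K_{217, 218}, which has 217·218 = 47306 edges.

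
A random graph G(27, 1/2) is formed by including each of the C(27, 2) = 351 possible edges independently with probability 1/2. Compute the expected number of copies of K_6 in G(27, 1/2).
E[# K_6] = C(27, 6) · (1/2)^C(6, 2) = 296010 / 2^15 = 148005/16384 ≈ 9.033508

For each 6-subset S of vertices (there are C(27, 6) = 296010 such S), let X_S = 1 if S induces a K_6 (all C(6, 2) = 15 edges present). Then P(X_S = 1) = (1/2)^15 = 1/32768. By linearity of expectation, E[# K_6] = C(27, 6) · (1/2)^15 = 296010 / 32768 = 148005/16384 ≈ 9.033508.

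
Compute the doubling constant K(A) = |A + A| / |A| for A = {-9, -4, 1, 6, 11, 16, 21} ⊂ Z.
K = |A + A| / |A| = 13/7

Enumerate A + A = {a + b : a, b ∈ A}. With |A| = 7, there are |A|^2 = 49 ordered sum pairs; collecting distinct values, A + A = {-18, -13, -8, -3, 2, 7, 12, 17, 22, 27, 32, 37, 42}, so |A + A| = 13. Thus K = 13/7. Here |A + A| = 2|A| − 1 = 13, the minimum possible — so K = 13/7 is minimal, which holds iff A is an arithmetic progression.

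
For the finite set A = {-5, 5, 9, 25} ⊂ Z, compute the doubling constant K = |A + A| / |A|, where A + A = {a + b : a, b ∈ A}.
K = |A + A| / |A| = 10/4 = 5/2

Enumerate A + A = {a + b : a, b ∈ A}. With |A| = 4, there are |A|^2 = 16 ordered sum pairs; collecting distinct values, A + A = {-10, 0, 4, 10, 14, 18, 20, 30, 34, 50}, so |A + A| = 10. Thus K = 10/4 = 5/2. For comparison, the minimum possible |A + A| over all 4-element sets is 2·4 − 1 = 7 (so min K = 7/4), attained only by arithmetic progressions.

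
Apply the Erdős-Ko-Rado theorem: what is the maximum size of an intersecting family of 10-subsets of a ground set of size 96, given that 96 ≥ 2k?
max |F| = C(95, 9) = 1174992339235

The Erdős-Ko-Rado theorem states: for n ≥ 2k, an intersecting family of k-subsets of an n-element set has size at most C(n − 1, k − 1), with equality for 'star' families {A ⊆ [n] : |A| = k, i ∈ A} (fix an element i). For n = 96, k = 10: C(95, 9) = 1174992339235.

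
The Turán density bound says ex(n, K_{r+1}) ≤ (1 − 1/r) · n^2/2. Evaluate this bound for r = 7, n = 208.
Turán density bound = (6/7) · 208^2/2 = 129792/7 ≈ 18541.7143

Turán's theorem: ex(n, K_{r+1}) is achieved by the complete r-partite Turán graph T(n, r) with parts as balanced as possible, and is at most (1 − 1/r) · n^2/2. For r = 7, n = 208: the density bound is (6/7) · 43264/2 = 129792/7 ≈ 18541.7143. The integer-valued extremum is e(T(208, 7)) = 18541, which is strictly less than the density bound 129792/7 since 7 ∤ 208 (the parts of T(208, 7) cannot all be equal).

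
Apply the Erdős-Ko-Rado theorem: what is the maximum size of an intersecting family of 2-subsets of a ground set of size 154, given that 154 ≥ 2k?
max |F| = C(153, 1) = 153

The Erdős-Ko-Rado theorem states: for n ≥ 2k, an intersecting family of k-subsets of an n-element set has size at most C(n − 1, k − 1), with equality for 'star' families {A ⊆ [n] : |A| = k, i ∈ A} (fix an element i). For n = 154, k = 2: C(153, 1) = 153.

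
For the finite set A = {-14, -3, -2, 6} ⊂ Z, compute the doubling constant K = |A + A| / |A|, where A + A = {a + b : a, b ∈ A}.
K = |A + A| / |A| = 10/4 = 5/2

Enumerate A + A = {a + b : a, b ∈ A}. With |A| = 4, there are |A|^2 = 16 ordered sum pairs; collecting distinct values, A + A = {-28, -17, -16, -8, -6, -5, -4, 3, 4, 12}, so |A + A| = 10. Thus K = 10/4 = 5/2. For comparison, the minimum possible |A + A| over all 4-element sets is 2·4 − 1 = 7 (so min K = 7/4), attained only by arithmetic progressions.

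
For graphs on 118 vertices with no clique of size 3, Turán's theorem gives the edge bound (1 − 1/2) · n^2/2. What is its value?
Turán density bound = (1/2) · 118^2/2 = 3481

Turán's theorem: ex(n, K_{r+1}) is achieved by the complete r-partite Turán graph T(n, r) with parts as balanced as possible, and is at most (1 − 1/r) · n^2/2. For r = 2, n = 118: the density bound is (1/2) · 13924/2 = 3481. Since 2 ∣ 118, the Turán graph T(118, 2) has parts of equal size 59, and its edge count e(T(118, 2)) = 3481 attains the density bound exactly.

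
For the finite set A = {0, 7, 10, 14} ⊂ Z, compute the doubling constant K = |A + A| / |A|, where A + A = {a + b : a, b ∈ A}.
K = |A + A| / |A| = 9/4

Enumerate A + A = {a + b : a, b ∈ A}. With |A| = 4, there are |A|^2 = 16 ordered sum pairs; collecting distinct values, A + A = {0, 7, 10, 14, 17, 20, 21, 24, 28}, so |A + A| = 9. Thus K = 9/4. For comparison, the minimum possible |A + A| over all 4-element sets is 2·4 − 1 = 7 (so min K = 7/4), attained only by arithmetic progressions.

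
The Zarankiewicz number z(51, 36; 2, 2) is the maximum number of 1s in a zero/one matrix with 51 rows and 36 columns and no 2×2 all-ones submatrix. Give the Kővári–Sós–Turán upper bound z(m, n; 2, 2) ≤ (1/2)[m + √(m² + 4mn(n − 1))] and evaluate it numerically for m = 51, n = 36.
z(51, 36; 2, 2) ≤ (1/2)[51 + √(51² + 4·51·36·35)] = (1/2)[51 + √259641] = 280.2749

Kővári–Sós–Turán: let r_1, ..., r_51 be the row sums and z = Σ r_i the total number of 1s. Each pair of columns can share at most one row with both entries 1 (else a 2×2 all-ones block appears), so Σ_i C(r_i, 2) ≤ C(36, 2) = 630. By convexity Σ_i C(r_i, 2) ≥ 51·C(z/51, 2) = z(z − 51)/(2·51), giving z² − 51z − 51·36·35 ≤ 0 and hence z ≤ (1/2)[51 + √(2601 + 4·64260)] = (1/2)[51 + √259641] ≈ (1/2)(51 + 509.5498) = 280.2749.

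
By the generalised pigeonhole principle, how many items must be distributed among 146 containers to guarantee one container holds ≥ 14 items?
n = (14 − 1)·146 + 1 = 1899

By the generalised pigeonhole principle, to guarantee some box contains ≥ r objects we need more than (r − 1) · k objects total. Threshold: n = (r − 1) · k + 1. With r = 14 and k = 146: n = 13 · 146 + 1 = 1898 + 1 = 1899. For n = 1898 = 13 · 146, we can put exactly 13 objects in every box, avoiding 14 in any single one — so 1899 is tight.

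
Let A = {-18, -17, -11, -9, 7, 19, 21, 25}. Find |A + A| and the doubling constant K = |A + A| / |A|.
K = |A + A| / |A| = 33/8

Enumerate A + A = {a + b : a, b ∈ A}. With |A| = 8, there are |A|^2 = 64 ordered sum pairs; collecting distinct values, A + A = {-36, -35, -34, -29, -28, -27, -26, -22, -20, -18, -11, -10, -4, -2, 1, 2, 3, 4, 7, 8, 10, 12, 14, 16, 26, 28, 32, 38, 40, 42, 44, 46, 50}, so |A + A| = 33. Thus K = 33/8. For comparison, the minimum possible |A + A| over all 8-element sets is 2·8 − 1 = 15 (so min K = 15/8), attained only by arithmetic progressions.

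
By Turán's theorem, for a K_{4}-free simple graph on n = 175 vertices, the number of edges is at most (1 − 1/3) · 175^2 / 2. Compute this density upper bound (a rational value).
Turán density bound = (2/3) · 175^2/2 = 30625/3 ≈ 10208.3333

Turán's theorem: ex(n, K_{r+1}) is achieved by the complete r-partite Turán graph T(n, r) with parts as balanced as possible, and is at most (1 − 1/r) · n^2/2. For r = 3, n = 175: the density bound is (2/3) · 30625/2 = 30625/3 ≈ 10208.3333. The integer-valued extremum is e(T(175, 3)) = 10208, which is strictly less than the density bound 30625/3 since 3 ∤ 175 (the parts of T(175, 3) cannot all be equal).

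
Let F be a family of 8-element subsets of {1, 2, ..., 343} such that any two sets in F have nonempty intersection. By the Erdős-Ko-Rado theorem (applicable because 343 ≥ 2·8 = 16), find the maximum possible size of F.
max |F| = C(342, 7) = 102073837467888

Erdős-Ko-Rado (1961): when n ≥ 2k, max |F| = C(n−1, k−1). The bound is attained by the star {A : i ∈ A} for any fixed i ∈ [n]. Here C(343−1, 8−1) = C(342, 7) = 102073837467888.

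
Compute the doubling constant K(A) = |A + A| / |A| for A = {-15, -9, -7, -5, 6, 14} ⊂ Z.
K = |A + A| / |A| = 19/6

Enumerate A + A = {a + b : a, b ∈ A}. With |A| = 6, there are |A|^2 = 36 ordered sum pairs; collecting distinct values, A + A = {-30, -24, -22, -20, -18, -16, -14, -12, -10, -9, -3, -1, 1, 5, 7, 9, 12, 20, 28}, so |A + A| = 19. Thus K = 19/6. For comparison, the minimum possible |A + A| over all 6-element sets is 2·6 − 1 = 11 (so min K = 11/6), attained only by arithmetic progressions.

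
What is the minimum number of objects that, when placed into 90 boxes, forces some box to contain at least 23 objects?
n = (23 − 1)·90 + 1 = 1981

By the generalised pigeonhole principle, to guarantee some box contains ≥ r objects we need more than (r − 1) · k objects total. Threshold: n = (r − 1) · k + 1. With r = 23 and k = 90: n = 22 · 90 + 1 = 1980 + 1 = 1981. For n = 1980 = 22 · 90, we can put exactly 22 objects in every box, avoiding 23 in any single one — so 1981 is tight.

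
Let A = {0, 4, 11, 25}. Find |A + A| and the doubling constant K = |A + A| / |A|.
K = |A + A| / |A| = 10/4 = 5/2

Enumerate A + A = {a + b : a, b ∈ A}. With |A| = 4, there are |A|^2 = 16 ordered sum pairs; collecting distinct values, A + A = {0, 4, 8, 11, 15, 22, 25, 29, 36, 50}, so |A + A| = 10. Thus K = 10/4 = 5/2. For comparison, the minimum possible |A + A| over all 4-element sets is 2·4 − 1 = 7 (so min K = 7/4), attained only by arithmetic progressions.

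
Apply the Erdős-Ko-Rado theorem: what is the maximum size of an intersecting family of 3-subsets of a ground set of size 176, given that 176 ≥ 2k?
max |F| = C(175, 2) = 15225

The Erdős-Ko-Rado theorem states: for n ≥ 2k, an intersecting family of k-subsets of an n-element set has size at most C(n − 1, k − 1), with equality for 'star' families {A ⊆ [n] : |A| = k, i ∈ A} (fix an element i). For n = 176, k = 3: C(175, 2) = 15225.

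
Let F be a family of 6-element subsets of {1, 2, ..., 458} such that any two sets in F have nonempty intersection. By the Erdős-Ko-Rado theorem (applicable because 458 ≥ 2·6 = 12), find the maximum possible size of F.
max |F| = C(457, 5) = 162504446286

Erdős-Ko-Rado (1961): when n ≥ 2k, max |F| = C(n−1, k−1). The bound is attained by the star {A : i ∈ A} for any fixed i ∈ [n]. Here C(458−1, 6−1) = C(457, 5) = 162504446286.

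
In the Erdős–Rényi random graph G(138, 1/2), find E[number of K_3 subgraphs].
E[# K_3] = C(138, 3) · (1/2)^C(3, 2) = 428536 / 2^3 = 53567

For each 3-subset S of vertices (there are C(138, 3) = 428536 such S), let X_S = 1 if S induces a K_3 (all C(3, 2) = 3 edges present). Then P(X_S = 1) = (1/2)^3 = 1/8. By linearity of expectation, E[# K_3] = C(138, 3) · (1/2)^3 = 428536 / 8 = 53567.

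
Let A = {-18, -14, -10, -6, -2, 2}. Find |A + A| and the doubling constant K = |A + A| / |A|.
K = |A + A| / |A| = 11/6

Enumerate A + A = {a + b : a, b ∈ A}. With |A| = 6, there are |A|^2 = 36 ordered sum pairs; collecting distinct values, A + A = {-36, -32, -28, -24, -20, -16, -12, -8, -4, 0, 4}, so |A + A| = 11. Thus K = 11/6. Here |A + A| = 2|A| − 1 = 11, the minimum possible — so K = 11/6 is minimal, which holds iff A is an arithmetic progression.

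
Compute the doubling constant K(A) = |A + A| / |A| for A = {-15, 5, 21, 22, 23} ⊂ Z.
K = |A + A| / |A| = 14/5

Enumerate A + A = {a + b : a, b ∈ A}. With |A| = 5, there are |A|^2 = 25 ordered sum pairs; collecting distinct values, A + A = {-30, -10, 6, 7, 8, 10, 26, 27, 28, 42, 43, 44, 45, 46}, so |A + A| = 14. Thus K = 14/5. For comparison, the minimum possible |A + A| over all 5-element sets is 2·5 − 1 = 9 (so min K = 9/5), attained only by arithmetic progressions.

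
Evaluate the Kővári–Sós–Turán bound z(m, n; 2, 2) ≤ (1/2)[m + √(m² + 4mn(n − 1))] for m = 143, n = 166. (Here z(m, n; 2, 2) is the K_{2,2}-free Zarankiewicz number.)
z(143, 166; 2, 2) ≤ (1/2)[143 + √(143² + 4·143·166·165)] = (1/2)[143 + √15687529] = 2051.8743

Kővári–Sós–Turán: let r_1, ..., r_143 be the row sums and z = Σ r_i the total number of 1s. Each pair of columns can share at most one row with both entries 1 (else a 2×2 all-ones block appears), so Σ_i C(r_i, 2) ≤ C(166, 2) = 13695. By convexity Σ_i C(r_i, 2) ≥ 143·C(z/143, 2) = z(z − 143)/(2·143), giving z² − 143z − 143·166·165 ≤ 0 and hence z ≤ (1/2)[143 + √(20449 + 4·3916770)] = (1/2)[143 + √15687529] ≈ (1/2)(143 + 3960.7485) = 2051.8743.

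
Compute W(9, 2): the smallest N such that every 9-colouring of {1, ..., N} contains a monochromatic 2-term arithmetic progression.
W(9, 2) = 9 + 1 = 10

A 2-term AP is any pair of integers, so a monochromatic 2-AP exists iff some colour is used at least twice. With 9 colours, the colouring i ↦ i on {1, ..., 9} uses each colour once, avoiding any monochromatic pair, so W(9, 2) > 9. For {1, ..., 10}, pigeonhole forces two integers of the same colour, which form a monochromatic 2-AP. Hence W(9, 2) = 10.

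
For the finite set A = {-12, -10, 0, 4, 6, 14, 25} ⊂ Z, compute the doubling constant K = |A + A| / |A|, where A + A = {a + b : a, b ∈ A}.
K = |A + A| / |A| = 26/7

Enumerate A + A = {a + b : a, b ∈ A}. With |A| = 7, there are |A|^2 = 49 ordered sum pairs; collecting distinct values, A + A = {-24, -22, -20, -12, -10, -8, -6, -4, 0, 2, 4, 6, 8, 10, 12, 13, 14, 15, 18, 20, 25, 28, 29, 31, 39, 50}, so |A + A| = 26. Thus K = 26/7. For comparison, the minimum possible |A + A| over all 7-element sets is 2·7 − 1 = 13 (so min K = 13/7), attained only by arithmetic progressions.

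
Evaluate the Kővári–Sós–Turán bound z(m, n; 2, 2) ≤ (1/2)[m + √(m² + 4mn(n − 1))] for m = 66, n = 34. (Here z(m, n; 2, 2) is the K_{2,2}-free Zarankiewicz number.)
z(66, 34; 2, 2) ≤ (1/2)[66 + √(66² + 4·66·34·33)] = (1/2)[66 + √300564] = 307.1186

Kővári–Sós–Turán: let r_1, ..., r_66 be the row sums and z = Σ r_i the total number of 1s. Each pair of columns can share at most one row with both entries 1 (else a 2×2 all-ones block appears), so Σ_i C(r_i, 2) ≤ C(34, 2) = 561. By convexity Σ_i C(r_i, 2) ≥ 66·C(z/66, 2) = z(z − 66)/(2·66), giving z² − 66z − 66·34·33 ≤ 0 and hence z ≤ (1/2)[66 + √(4356 + 4·74052)] = (1/2)[66 + √300564] ≈ (1/2)(66 + 548.2372) = 307.1186.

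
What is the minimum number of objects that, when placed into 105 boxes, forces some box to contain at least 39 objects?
n = (39 − 1)·105 + 1 = 3991

By the generalised pigeonhole principle, to guarantee some box contains ≥ r objects we need more than (r − 1) · k objects total. Threshold: n = (r − 1) · k + 1. With r = 39 and k = 105: n = 38 · 105 + 1 = 3990 + 1 = 3991. For n = 3990 = 38 · 105, we can put exactly 38 objects in every box, avoiding 39 in any single one — so 3991 is tight.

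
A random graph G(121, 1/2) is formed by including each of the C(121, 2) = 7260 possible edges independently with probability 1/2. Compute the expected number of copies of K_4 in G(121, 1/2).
E[# K_4] = C(121, 4) · (1/2)^C(4, 2) = 8495410 / 2^6 = 4247705/32 = 132740.78125

For each 4-subset S of vertices (there are C(121, 4) = 8495410 such S), let X_S = 1 if S induces a K_4 (all C(4, 2) = 6 edges present). Then P(X_S = 1) = (1/2)^6 = 1/64. By linearity of expectation, E[# K_4] = C(121, 4) · (1/2)^6 = 8495410 / 64 = 4247705/32 = 132740.78125.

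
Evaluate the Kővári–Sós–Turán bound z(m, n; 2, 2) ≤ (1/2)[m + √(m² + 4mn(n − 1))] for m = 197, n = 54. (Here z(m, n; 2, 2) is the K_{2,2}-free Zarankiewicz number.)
z(197, 54; 2, 2) ≤ (1/2)[197 + √(197² + 4·197·54·53)] = (1/2)[197 + √2294065] = 855.8086

Kővári–Sós–Turán: let r_1, ..., r_197 be the row sums and z = Σ r_i the total number of 1s. Each pair of columns can share at most one row with both entries 1 (else a 2×2 all-ones block appears), so Σ_i C(r_i, 2) ≤ C(54, 2) = 1431. By convexity Σ_i C(r_i, 2) ≥ 197·C(z/197, 2) = z(z − 197)/(2·197), giving z² − 197z − 197·54·53 ≤ 0 and hence z ≤ (1/2)[197 + √(38809 + 4·563814)] = (1/2)[197 + √2294065] ≈ (1/2)(197 + 1514.6171) = 855.8086.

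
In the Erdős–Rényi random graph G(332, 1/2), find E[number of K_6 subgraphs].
E[# K_6] = C(332, 6) · (1/2)^C(6, 2) = 1777317492412 / 2^15 = 444329373103/8192 ≈ 54239425.427612

For each 6-subset S of vertices (there are C(332, 6) = 1777317492412 such S), let X_S = 1 if S induces a K_6 (all C(6, 2) = 15 edges present). Then P(X_S = 1) = (1/2)^15 = 1/32768. By linearity of expectation, E[# K_6] = C(332, 6) · (1/2)^15 = 1777317492412 / 32768 = 444329373103/8192 ≈ 54239425.427612.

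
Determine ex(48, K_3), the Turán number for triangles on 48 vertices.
ex(48, K_3) = ⌊48^2/4⌋ = 576

Mantel (1907): a triangle-free graph on n vertices has at most ⌊n^2/4⌋ edges, with equality for the complete bipartite graph K_{⌊n/2⌋, ⌈n/2⌉}. For n = 48: ⌊48^2/4⌋ = ⌊2304/4⌋ = 576. The extremal graph is K_{24, 24}, which has 24·24 = 576 edges.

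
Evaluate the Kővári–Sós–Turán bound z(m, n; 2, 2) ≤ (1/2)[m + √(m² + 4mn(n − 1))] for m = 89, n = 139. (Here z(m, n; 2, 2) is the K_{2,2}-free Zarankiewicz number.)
z(89, 139; 2, 2) ≤ (1/2)[89 + √(89² + 4·89·139·138)] = (1/2)[89 + √6836713] = 1351.8554

Kővári–Sós–Turán: let r_1, ..., r_89 be the row sums and z = Σ r_i the total number of 1s. Each pair of columns can share at most one row with both entries 1 (else a 2×2 all-ones block appears), so Σ_i C(r_i, 2) ≤ C(139, 2) = 9591. By convexity Σ_i C(r_i, 2) ≥ 89·C(z/89, 2) = z(z − 89)/(2·89), giving z² − 89z − 89·139·138 ≤ 0 and hence z ≤ (1/2)[89 + √(7921 + 4·1707198)] = (1/2)[89 + √6836713] ≈ (1/2)(89 + 2614.7109) = 1351.8554.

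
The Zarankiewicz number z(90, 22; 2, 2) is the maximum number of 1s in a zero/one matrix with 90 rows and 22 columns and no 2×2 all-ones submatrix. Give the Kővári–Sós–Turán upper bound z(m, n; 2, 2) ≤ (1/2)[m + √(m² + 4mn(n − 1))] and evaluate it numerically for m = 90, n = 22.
z(90, 22; 2, 2) ≤ (1/2)[90 + √(90² + 4·90·22·21)] = (1/2)[90 + √174420] = 253.8181

Kővári–Sós–Turán: let r_1, ..., r_90 be the row sums and z = Σ r_i the total number of 1s. Each pair of columns can share at most one row with both entries 1 (else a 2×2 all-ones block appears), so Σ_i C(r_i, 2) ≤ C(22, 2) = 231. By convexity Σ_i C(r_i, 2) ≥ 90·C(z/90, 2) = z(z − 90)/(2·90), giving z² − 90z − 90·22·21 ≤ 0 and hence z ≤ (1/2)[90 + √(8100 + 4·41580)] = (1/2)[90 + √174420] ≈ (1/2)(90 + 417.6362) = 253.8181.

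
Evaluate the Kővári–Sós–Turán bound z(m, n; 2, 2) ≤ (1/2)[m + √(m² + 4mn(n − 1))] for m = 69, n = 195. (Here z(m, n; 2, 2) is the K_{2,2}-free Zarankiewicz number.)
z(69, 195; 2, 2) ≤ (1/2)[69 + √(69² + 4·69·195·194)] = (1/2)[69 + √10445841] = 1650.5013

Kővári–Sós–Turán: let r_1, ..., r_69 be the row sums and z = Σ r_i the total number of 1s. Each pair of columns can share at most one row with both entries 1 (else a 2×2 all-ones block appears), so Σ_i C(r_i, 2) ≤ C(195, 2) = 18915. By convexity Σ_i C(r_i, 2) ≥ 69·C(z/69, 2) = z(z − 69)/(2·69), giving z² − 69z − 69·195·194 ≤ 0 and hence z ≤ (1/2)[69 + √(4761 + 4·2610270)] = (1/2)[69 + √10445841] ≈ (1/2)(69 + 3232.0026) = 1650.5013.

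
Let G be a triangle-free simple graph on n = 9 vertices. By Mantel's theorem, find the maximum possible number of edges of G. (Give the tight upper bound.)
ex(9, K_3) = ⌊9^2/4⌋ = 20

Mantel (1907): a triangle-free graph on n vertices has at most ⌊n^2/4⌋ edges, with equality for the complete bipartite graph K_{⌊n/2⌋, ⌈n/2⌉}. For n = 9: ⌊9^2/4⌋ = ⌊81/4⌋ = 20. The extremal graph is K_{4, 5}, which has 4·5 = 20 edges.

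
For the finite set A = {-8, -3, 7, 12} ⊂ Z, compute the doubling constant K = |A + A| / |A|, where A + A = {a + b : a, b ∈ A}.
K = |A + A| / |A| = 9/4

Enumerate A + A = {a + b : a, b ∈ A}. With |A| = 4, there are |A|^2 = 16 ordered sum pairs; collecting distinct values, A + A = {-16, -11, -6, -1, 4, 9, 14, 19, 24}, so |A + A| = 9. Thus K = 9/4. For comparison, the minimum possible |A + A| over all 4-element sets is 2·4 − 1 = 7 (so min K = 7/4), attained only by arithmetic progressions.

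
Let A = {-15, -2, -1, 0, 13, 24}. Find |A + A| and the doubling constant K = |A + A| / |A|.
K = |A + A| / |A| = 19/6

Enumerate A + A = {a + b : a, b ∈ A}. With |A| = 6, there are |A|^2 = 36 ordered sum pairs; collecting distinct values, A + A = {-30, -17, -16, -15, -4, -3, -2, -1, 0, 9, 11, 12, 13, 22, 23, 24, 26, 37, 48}, so |A + A| = 19. Thus K = 19/6. For comparison, the minimum possible |A + A| over all 6-element sets is 2·6 − 1 = 11 (so min K = 11/6), attained only by arithmetic progressions.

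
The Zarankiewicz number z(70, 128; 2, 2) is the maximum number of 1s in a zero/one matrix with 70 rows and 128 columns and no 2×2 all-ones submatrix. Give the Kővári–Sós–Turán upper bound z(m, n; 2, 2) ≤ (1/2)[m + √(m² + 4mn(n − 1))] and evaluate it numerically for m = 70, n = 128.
z(70, 128; 2, 2) ≤ (1/2)[70 + √(70² + 4·70·128·127)] = (1/2)[70 + √4556580] = 1102.3074

Kővári–Sós–Turán: let r_1, ..., r_70 be the row sums and z = Σ r_i the total number of 1s. Each pair of columns can share at most one row with both entries 1 (else a 2×2 all-ones block appears), so Σ_i C(r_i, 2) ≤ C(128, 2) = 8128. By convexity Σ_i C(r_i, 2) ≥ 70·C(z/70, 2) = z(z − 70)/(2·70), giving z² − 70z − 70·128·127 ≤ 0 and hence z ≤ (1/2)[70 + √(4900 + 4·1137920)] = (1/2)[70 + √4556580] ≈ (1/2)(70 + 2134.6147) = 1102.3074.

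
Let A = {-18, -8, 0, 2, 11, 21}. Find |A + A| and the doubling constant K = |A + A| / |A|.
K = |A + A| / |A| = 18/6 = 3

Enumerate A + A = {a + b : a, b ∈ A}. With |A| = 6, there are |A|^2 = 36 ordered sum pairs; collecting distinct values, A + A = {-36, -26, -18, -16, -8, -7, -6, 0, 2, 3, 4, 11, 13, 21, 22, 23, 32, 42}, so |A + A| = 18. Thus K = 18/6 = 3. For comparison, the minimum possible |A + A| over all 6-element sets is 2·6 − 1 = 11 (so min K = 11/6), attained only by arithmetic progressions.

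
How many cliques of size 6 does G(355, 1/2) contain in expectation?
E[# K_6] = C(355, 6) · (1/2)^C(6, 2) = 2664352290600 / 2^15 = 333044036325/4096 ≈ 81309579.180908

For each 6-subset S of vertices (there are C(355, 6) = 2664352290600 such S), let X_S = 1 if S induces a K_6 (all C(6, 2) = 15 edges present). Then P(X_S = 1) = (1/2)^15 = 1/32768. By linearity of expectation, E[# K_6] = C(355, 6) · (1/2)^15 = 2664352290600 / 32768 = 333044036325/4096 ≈ 81309579.180908.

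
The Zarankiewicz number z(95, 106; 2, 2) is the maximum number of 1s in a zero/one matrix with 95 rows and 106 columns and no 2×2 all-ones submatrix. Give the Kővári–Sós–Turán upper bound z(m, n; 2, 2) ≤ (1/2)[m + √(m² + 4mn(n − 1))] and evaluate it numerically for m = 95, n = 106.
z(95, 106; 2, 2) ≤ (1/2)[95 + √(95² + 4·95·106·105)] = (1/2)[95 + √4238425] = 1076.8718

Kővári–Sós–Turán: let r_1, ..., r_95 be the row sums and z = Σ r_i the total number of 1s. Each pair of columns can share at most one row with both entries 1 (else a 2×2 all-ones block appears), so Σ_i C(r_i, 2) ≤ C(106, 2) = 5565. By convexity Σ_i C(r_i, 2) ≥ 95·C(z/95, 2) = z(z − 95)/(2·95), giving z² − 95z − 95·106·105 ≤ 0 and hence z ≤ (1/2)[95 + √(9025 + 4·1057350)] = (1/2)[95 + √4238425] ≈ (1/2)(95 + 2058.7435) = 1076.8718.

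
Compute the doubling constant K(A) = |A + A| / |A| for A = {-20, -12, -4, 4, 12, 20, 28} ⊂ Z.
K = |A + A| / |A| = 13/7

Enumerate A + A = {a + b : a, b ∈ A}. With |A| = 7, there are |A|^2 = 49 ordered sum pairs; collecting distinct values, A + A = {-40, -32, -24, -16, -8, 0, 8, 16, 24, 32, 40, 48, 56}, so |A + A| = 13. Thus K = 13/7. Here |A + A| = 2|A| − 1 = 13, the minimum possible — so K = 13/7 is minimal, which holds iff A is an arithmetic progression.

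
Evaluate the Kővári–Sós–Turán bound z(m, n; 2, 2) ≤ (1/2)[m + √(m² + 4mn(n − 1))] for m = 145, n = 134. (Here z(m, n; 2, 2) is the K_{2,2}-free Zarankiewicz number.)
z(145, 134; 2, 2) ≤ (1/2)[145 + √(145² + 4·145·134·133)] = (1/2)[145 + √10357785] = 1681.6756

Kővári–Sós–Turán: let r_1, ..., r_145 be the row sums and z = Σ r_i the total number of 1s. Each pair of columns can share at most one row with both entries 1 (else a 2×2 all-ones block appears), so Σ_i C(r_i, 2) ≤ C(134, 2) = 8911. By convexity Σ_i C(r_i, 2) ≥ 145·C(z/145, 2) = z(z − 145)/(2·145), giving z² − 145z − 145·134·133 ≤ 0 and hence z ≤ (1/2)[145 + √(21025 + 4·2584190)] = (1/2)[145 + √10357785] ≈ (1/2)(145 + 3218.3513) = 1681.6756.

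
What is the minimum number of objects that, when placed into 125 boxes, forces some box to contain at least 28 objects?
n = (28 − 1)·125 + 1 = 3376

By the generalised pigeonhole principle, to guarantee some box contains ≥ r objects we need more than (r − 1) · k objects total. Threshold: n = (r − 1) · k + 1. With r = 28 and k = 125: n = 27 · 125 + 1 = 3375 + 1 = 3376. For n = 3375 = 27 · 125, we can put exactly 27 objects in every box, avoiding 28 in any single one — so 3376 is tight.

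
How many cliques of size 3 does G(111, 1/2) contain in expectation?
E[# K_3] = C(111, 3) · (1/2)^C(3, 2) = 221815 / 2^3 = 27726.875

For each 3-subset S of vertices (there are C(111, 3) = 221815 such S), let X_S = 1 if S induces a K_3 (all C(3, 2) = 3 edges present). Then P(X_S = 1) = (1/2)^3 = 1/8. By linearity of expectation, E[# K_3] = C(111, 3) · (1/2)^3 = 221815 / 8 = 27726.875.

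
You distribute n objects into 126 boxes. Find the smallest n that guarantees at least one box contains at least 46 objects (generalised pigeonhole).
n = (46 − 1)·126 + 1 = 5671

By the generalised pigeonhole principle, to guarantee some box contains ≥ r objects we need more than (r − 1) · k objects total. Threshold: n = (r − 1) · k + 1. With r = 46 and k = 126: n = 45 · 126 + 1 = 5670 + 1 = 5671. For n = 5670 = 45 · 126, we can put exactly 45 objects in every box, avoiding 46 in any single one — so 5671 is tight.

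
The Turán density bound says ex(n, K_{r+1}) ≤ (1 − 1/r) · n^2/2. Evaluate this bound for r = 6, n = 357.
Turán density bound = (5/6) · 357^2/2 = 212415/4 ≈ 53103.75

Turán's theorem: ex(n, K_{r+1}) is achieved by the complete r-partite Turán graph T(n, r) with parts as balanced as possible, and is at most (1 − 1/r) · n^2/2. For r = 6, n = 357: the density bound is (5/6) · 127449/2 = 212415/4 ≈ 53103.75. The integer-valued extremum is e(T(357, 6)) = 53103, which is strictly less than the density bound 212415/4 since 6 ∤ 357 (the parts of T(357, 6) cannot all be equal).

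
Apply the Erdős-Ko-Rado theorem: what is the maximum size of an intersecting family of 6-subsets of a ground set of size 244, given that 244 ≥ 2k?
max |F| = C(243, 5) = 6774333588

Erdős-Ko-Rado (1961): when n ≥ 2k, max |F| = C(n−1, k−1). The bound is attained by the star {A : i ∈ A} for any fixed i ∈ [n]. Here C(244−1, 6−1) = C(243, 5) = 6774333588.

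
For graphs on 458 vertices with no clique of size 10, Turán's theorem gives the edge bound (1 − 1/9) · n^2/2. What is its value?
Turán density bound = (8/9) · 458^2/2 = 839056/9 ≈ 93228.4444

Turán's theorem: ex(n, K_{r+1}) is achieved by the complete r-partite Turán graph T(n, r) with parts as balanced as possible, and is at most (1 − 1/r) · n^2/2. For r = 9, n = 458: the density bound is (8/9) · 209764/2 = 839056/9 ≈ 93228.4444. The integer-valued extremum is e(T(458, 9)) = 93228, which is strictly less than the density bound 839056/9 since 9 ∤ 458 (the parts of T(458, 9) cannot all be equal).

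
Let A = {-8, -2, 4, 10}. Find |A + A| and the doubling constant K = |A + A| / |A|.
K = |A + A| / |A| = 7/4

Enumerate A + A = {a + b : a, b ∈ A}. With |A| = 4, there are |A|^2 = 16 ordered sum pairs; collecting distinct values, A + A = {-16, -10, -4, 2, 8, 14, 20}, so |A + A| = 7. Thus K = 7/4. Here |A + A| = 2|A| − 1 = 7, the minimum possible — so K = 7/4 is minimal, which holds iff A is an arithmetic progression.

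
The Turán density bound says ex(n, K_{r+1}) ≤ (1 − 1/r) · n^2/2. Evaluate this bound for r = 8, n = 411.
Turán density bound = (7/8) · 411^2/2 = 1182447/16 ≈ 73902.9375

Turán's theorem: ex(n, K_{r+1}) is achieved by the complete r-partite Turán graph T(n, r) with parts as balanced as possible, and is at most (1 − 1/r) · n^2/2. For r = 8, n = 411: the density bound is (7/8) · 168921/2 = 1182447/16 ≈ 73902.9375. The integer-valued extremum is e(T(411, 8)) = 73902, which is strictly less than the density bound 1182447/16 since 8 ∤ 411 (the parts of T(411, 8) cannot all be equal).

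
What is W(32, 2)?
W(32, 2) = 32 + 1 = 33

A 2-term AP is any pair of integers, so a monochromatic 2-AP exists iff some colour is used at least twice. With 32 colours, the colouring i ↦ i on {1, ..., 32} uses each colour once, avoiding any monochromatic pair, so W(32, 2) > 32. For {1, ..., 33}, pigeonhole forces two integers of the same colour, which form a monochromatic 2-AP. Hence W(32, 2) = 33.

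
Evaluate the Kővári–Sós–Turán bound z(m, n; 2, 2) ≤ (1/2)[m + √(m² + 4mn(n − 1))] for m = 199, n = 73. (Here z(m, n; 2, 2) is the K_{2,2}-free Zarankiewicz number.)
z(199, 73; 2, 2) ≤ (1/2)[199 + √(199² + 4·199·73·72)] = (1/2)[199 + √4223377] = 1127.0428

Kővári–Sós–Turán: let r_1, ..., r_199 be the row sums and z = Σ r_i the total number of 1s. Each pair of columns can share at most one row with both entries 1 (else a 2×2 all-ones block appears), so Σ_i C(r_i, 2) ≤ C(73, 2) = 2628. By convexity Σ_i C(r_i, 2) ≥ 199·C(z/199, 2) = z(z − 199)/(2·199), giving z² − 199z − 199·73·72 ≤ 0 and hence z ≤ (1/2)[199 + √(39601 + 4·1045944)] = (1/2)[199 + √4223377] ≈ (1/2)(199 + 2055.0856) = 1127.0428.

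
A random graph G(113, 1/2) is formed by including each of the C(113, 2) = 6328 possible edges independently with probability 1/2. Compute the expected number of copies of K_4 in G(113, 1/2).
E[# K_4] = C(113, 4) · (1/2)^C(4, 2) = 6438740 / 2^6 = 1609685/16 = 100605.3125

For each 4-subset S of vertices (there are C(113, 4) = 6438740 such S), let X_S = 1 if S induces a K_4 (all C(4, 2) = 6 edges present). Then P(X_S = 1) = (1/2)^6 = 1/64. By linearity of expectation, E[# K_4] = C(113, 4) · (1/2)^6 = 6438740 / 64 = 1609685/16 = 100605.3125.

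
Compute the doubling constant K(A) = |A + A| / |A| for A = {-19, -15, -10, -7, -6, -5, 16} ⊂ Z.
K = |A + A| / |A| = 25/7

Enumerate A + A = {a + b : a, b ∈ A}. With |A| = 7, there are |A|^2 = 49 ordered sum pairs; collecting distinct values, A + A = {-38, -34, -30, -29, -26, -25, -24, -22, -21, -20, -17, -16, -15, -14, -13, -12, -11, -10, -3, 1, 6, 9, 10, 11, 32}, so |A + A| = 25. Thus K = 25/7. For comparison, the minimum possible |A + A| over all 7-element sets is 2·7 − 1 = 13 (so min K = 13/7), attained only by arithmetic progressions.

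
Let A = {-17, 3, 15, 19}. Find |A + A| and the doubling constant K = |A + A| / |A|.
K = |A + A| / |A| = 10/4 = 5/2

Enumerate A + A = {a + b : a, b ∈ A}. With |A| = 4, there are |A|^2 = 16 ordered sum pairs; collecting distinct values, A + A = {-34, -14, -2, 2, 6, 18, 22, 30, 34, 38}, so |A + A| = 10. Thus K = 10/4 = 5/2. For comparison, the minimum possible |A + A| over all 4-element sets is 2·4 − 1 = 7 (so min K = 7/4), attained only by arithmetic progressions.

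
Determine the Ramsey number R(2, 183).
R(2, 183) = 183

R(2, k) = k for all k ≥ 2: in a 2-colouring of K_k, either some edge is red (a red K_2) or all edges are blue (a blue K_k). And K_{182} coloured all-blue has no blue K_183, so R(2, 183) > 182. Hence R(2, 183) = 183.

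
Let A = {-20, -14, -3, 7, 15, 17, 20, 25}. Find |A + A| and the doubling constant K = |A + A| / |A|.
K = |A + A| / |A| = 32/8 = 4

Enumerate A + A = {a + b : a, b ∈ A}. With |A| = 8, there are |A|^2 = 64 ordered sum pairs; collecting distinct values, A + A = {-40, -34, -28, -23, -17, -13, -7, -6, -5, -3, 0, 1, 3, 4, 5, 6, 11, 12, 14, 17, 22, 24, 27, 30, 32, 34, 35, 37, 40, 42, 45, 50}, so |A + A| = 32. Thus K = 32/8 = 4. For comparison, the minimum possible |A + A| over all 8-element sets is 2·8 − 1 = 15 (so min K = 15/8), attained only by arithmetic progressions.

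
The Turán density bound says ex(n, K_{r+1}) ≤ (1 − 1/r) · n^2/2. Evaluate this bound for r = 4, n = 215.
Turán density bound = (3/4) · 215^2/2 = 138675/8 ≈ 17334.375

Turán's theorem: ex(n, K_{r+1}) is achieved by the complete r-partite Turán graph T(n, r) with parts as balanced as possible, and is at most (1 − 1/r) · n^2/2. For r = 4, n = 215: the density bound is (3/4) · 46225/2 = 138675/8 ≈ 17334.375. The integer-valued extremum is e(T(215, 4)) = 17334, which is strictly less than the density bound 138675/8 since 4 ∤ 215 (the parts of T(215, 4) cannot all be equal).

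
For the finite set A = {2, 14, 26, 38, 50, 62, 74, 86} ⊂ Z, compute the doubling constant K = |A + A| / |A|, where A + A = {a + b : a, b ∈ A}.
K = |A + A| / |A| = 15/8

Enumerate A + A = {a + b : a, b ∈ A}. With |A| = 8, there are |A|^2 = 64 ordered sum pairs; collecting distinct values, A + A = {4, 16, 28, 40, 52, 64, 76, 88, 100, 112, 124, 136, 148, 160, 172}, so |A + A| = 15. Thus K = 15/8. Here |A + A| = 2|A| − 1 = 15, the minimum possible — so K = 15/8 is minimal, which holds iff A is an arithmetic progression.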